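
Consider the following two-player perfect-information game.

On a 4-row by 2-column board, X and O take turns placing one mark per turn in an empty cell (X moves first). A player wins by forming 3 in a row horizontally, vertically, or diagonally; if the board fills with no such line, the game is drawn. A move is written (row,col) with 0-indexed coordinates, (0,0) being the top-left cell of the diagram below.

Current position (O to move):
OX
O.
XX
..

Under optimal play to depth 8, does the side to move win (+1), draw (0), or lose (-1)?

p1 O@[OX/O./XX/..]: (1,1)[OX/OO/XX/..]+0* (3,0)[OX/O./XX/O.]-1 (3,1)[OX/O./XX/.O]-1
p2 X@[OX/OO/XX/..]: (3,0)[OX/OO/XX/X.]+0* (3,1)[OX/OO/XX/.X]+0
p3 O@[OX/OO/XX/X.]: (3,1)[OX/OO/XX/XO]+0*
p4 X@[OX/OO/XX/XO] terminal +0; root [OX/O./XX/..] d8

value(OX/O./XX/.., O) = 0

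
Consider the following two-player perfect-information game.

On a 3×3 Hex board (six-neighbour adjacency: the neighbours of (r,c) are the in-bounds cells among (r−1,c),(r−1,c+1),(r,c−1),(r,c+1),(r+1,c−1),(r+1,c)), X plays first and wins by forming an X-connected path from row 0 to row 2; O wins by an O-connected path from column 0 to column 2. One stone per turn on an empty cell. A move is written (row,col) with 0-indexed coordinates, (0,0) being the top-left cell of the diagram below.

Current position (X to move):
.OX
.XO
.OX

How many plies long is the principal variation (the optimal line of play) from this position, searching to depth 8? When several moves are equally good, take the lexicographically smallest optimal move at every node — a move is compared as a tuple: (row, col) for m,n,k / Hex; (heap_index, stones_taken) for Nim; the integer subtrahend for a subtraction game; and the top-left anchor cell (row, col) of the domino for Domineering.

ply 1, X at .OX/.XO/.OX | (0,0)=-1→XOX/.XO/.OX; (1,0)=-1→.OX/XXO/.OX; (2,0)=+1→.OX/.XO/XOX*
ply 2: .OX/.XO/XOX is terminal -1 (O); from .OX/.XO/.OX depth 8

PV length from [.OX/.XO/.OX]: 1 ply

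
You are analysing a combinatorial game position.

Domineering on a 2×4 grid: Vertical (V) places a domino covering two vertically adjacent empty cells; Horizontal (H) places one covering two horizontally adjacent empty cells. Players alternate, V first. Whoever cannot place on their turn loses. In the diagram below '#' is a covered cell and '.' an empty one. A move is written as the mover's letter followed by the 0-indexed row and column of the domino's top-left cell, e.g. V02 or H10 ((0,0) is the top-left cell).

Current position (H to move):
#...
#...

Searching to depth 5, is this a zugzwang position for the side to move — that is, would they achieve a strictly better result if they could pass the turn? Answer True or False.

[#.../#...] H move#1: H01:+1/###./#...*, H02:+1/#.##/#..., H11:+1/#.../###., H12:+1/#.../#.##
[###./#...] V move#2: V03:-1/####/#..#*
[####/#..#] H move#3: H11:+1/####/####*
[####/####] end (terminal -1, V#4); searched #.../#... to 5
suppose H passes — search the same position with V to move:
pass> [#.../#...] V move#1: V01:-1/##../##.., V02:+1/#.#./#.#.*, V03:-1/#..#/#..#
pass> [#.#./#.#.] end (terminal -1, H#2); searched #.../#... to 5
for H: play +1, pass -1

zugzwang(#.../#..., H) = False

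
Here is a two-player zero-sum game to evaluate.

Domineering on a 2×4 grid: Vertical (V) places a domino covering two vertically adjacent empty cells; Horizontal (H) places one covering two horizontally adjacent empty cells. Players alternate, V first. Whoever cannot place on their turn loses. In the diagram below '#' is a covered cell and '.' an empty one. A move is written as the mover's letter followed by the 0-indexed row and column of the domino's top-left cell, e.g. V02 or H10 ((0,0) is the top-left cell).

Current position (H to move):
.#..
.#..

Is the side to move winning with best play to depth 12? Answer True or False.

p1 H@[.#../.#..]: H02[.###/.#..]+1* H12[.#../.###]+1
p2 V@[.###/.#..]: V00[####/##..]-1*
p3 H@[####/##..]: H12[####/####]+1*
p4 V@[####/####] terminal -1; root [.#../.#..] d12

H winning at [.#../.#..]: True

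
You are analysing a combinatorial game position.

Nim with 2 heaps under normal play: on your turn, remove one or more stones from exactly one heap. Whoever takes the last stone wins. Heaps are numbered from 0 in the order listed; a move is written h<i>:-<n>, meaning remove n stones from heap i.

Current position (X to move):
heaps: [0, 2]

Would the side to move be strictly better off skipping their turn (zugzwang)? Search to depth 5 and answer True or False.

zugzwang((0,2), X) = False

[(0,2)] X move#1: h1:-1:-1/(0,1), h1:-2:+1/(0,0)*
[(0,0)] end (terminal -1, O#2); searched (0,2) to 5
if X skipped the turn, O would face:
~ [(0,2)] O move#1: h1:-1:-1/(0,1), h1:-2:+1/(0,0)*
~ [(0,0)] end (terminal -1, X#2); searched (0,2) to 5
compare (X): move=+1 vs pass=-1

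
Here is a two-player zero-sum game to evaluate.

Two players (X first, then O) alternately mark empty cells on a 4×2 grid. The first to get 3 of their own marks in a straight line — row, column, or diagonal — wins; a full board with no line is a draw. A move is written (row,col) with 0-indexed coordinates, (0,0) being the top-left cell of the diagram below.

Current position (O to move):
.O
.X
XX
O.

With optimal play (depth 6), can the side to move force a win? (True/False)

p1 O@[.O/.X/XX/O.]: (0,0)[OO/.X/XX/O.]-1 (1,0)[.O/OX/XX/O.]-1 (3,1)[.O/.X/XX/OO]+0*
p2 X@[.O/.X/XX/OO]: (0,0)[XO/.X/XX/OO]+0* (1,0)[.O/XX/XX/OO]+0
p3 O@[XO/.X/XX/OO]: (1,0)[XO/OX/XX/OO]+0*
p4 X@[XO/OX/XX/OO] terminal +0; root [.O/.X/XX/O.] d6

O winning at [.O/.X/XX/O.]: False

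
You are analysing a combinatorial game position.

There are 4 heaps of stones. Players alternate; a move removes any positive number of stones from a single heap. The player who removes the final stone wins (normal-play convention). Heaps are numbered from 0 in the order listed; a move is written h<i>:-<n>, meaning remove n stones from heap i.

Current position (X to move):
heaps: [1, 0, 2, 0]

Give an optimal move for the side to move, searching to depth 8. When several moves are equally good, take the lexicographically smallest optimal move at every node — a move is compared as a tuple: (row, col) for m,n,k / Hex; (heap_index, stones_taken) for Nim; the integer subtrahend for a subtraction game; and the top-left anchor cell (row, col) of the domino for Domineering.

X's best at [(1,0,2,0)]: h2:-1

[(1,0,2,0)] X move#1: h0:-1:-1/(0,0,2,0), h2:-1:+1/(1,0,1,0)*, h2:-2:-1/(1,0,0,0)
[(1,0,1,0)] O move#2: h0:-1:-1/(0,0,1,0)*, h2:-1:-1/(1,0,0,0)
[(0,0,1,0)] X move#3: h2:-1:+1/(0,0,0,0)*
[(0,0,0,0)] end (terminal -1, O#4); searched (1,0,2,0) to 8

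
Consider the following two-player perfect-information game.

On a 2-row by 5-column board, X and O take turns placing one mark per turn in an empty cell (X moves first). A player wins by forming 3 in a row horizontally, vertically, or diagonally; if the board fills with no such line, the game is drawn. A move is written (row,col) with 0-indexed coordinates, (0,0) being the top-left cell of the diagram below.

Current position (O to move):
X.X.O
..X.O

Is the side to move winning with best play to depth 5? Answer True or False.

O winning at [X.X.O/..X.O]: False

[X.X.O/..X.O] O move#1: (0,1):-1/XOX.O/..X.O*, (0,3):-1/X.XOO/..X.O, (1,0):-1/X.X.O/O.X.O, (1,1):-1/X.X.O/.OX.O, (1,3):-1/X.X.O/..XOO
[XOX.O/..X.O] X move#2: (0,3):+0/XOXXO/..X.O, (1,0):+0/XOX.O/X.X.O, (1,1):+1/XOX.O/.XX.O*, (1,3):+0/XOX.O/..XXO
[XOX.O/.XX.O] O move#3: (0,3):-1/XOXOO/.XX.O*, (1,0):-1/XOX.O/OXX.O, (1,3):-1/XOX.O/.XXOO
[XOXOO/.XX.O] X move#4: (1,0):+1/XOXOO/XXX.O*, (1,3):+1/XOXOO/.XXXO
[XOXOO/XXX.O] end (terminal -1, O#5); searched X.X.O/..X.O to 5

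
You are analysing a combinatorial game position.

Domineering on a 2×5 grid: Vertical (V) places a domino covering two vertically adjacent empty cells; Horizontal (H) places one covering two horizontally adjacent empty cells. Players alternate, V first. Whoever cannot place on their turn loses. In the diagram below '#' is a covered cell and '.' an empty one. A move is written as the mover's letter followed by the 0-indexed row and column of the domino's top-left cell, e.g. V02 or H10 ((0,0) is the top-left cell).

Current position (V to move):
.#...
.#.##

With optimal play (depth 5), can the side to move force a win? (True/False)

V winning at [.#.../.#.##]: True

p1 V@[.#.../.#.##]: V00[##.../##.##]-1 V02[.##../.####]+1*
p2 H@[.##../.####]: H03[.####/.####]-1*
p3 V@[.####/.####]: V00[#####/#####]+1*
p4 H@[#####/#####] terminal -1; root [.#.../.#.##] d5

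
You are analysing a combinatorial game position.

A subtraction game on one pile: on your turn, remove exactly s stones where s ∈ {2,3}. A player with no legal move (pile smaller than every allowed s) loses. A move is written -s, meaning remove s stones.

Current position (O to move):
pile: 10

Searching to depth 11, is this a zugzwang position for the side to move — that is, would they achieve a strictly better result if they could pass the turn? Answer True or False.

ply 1, O at 10 | -2=-1→8*; -3=-1→7
ply 2, X at 8 | -2=+1→6*; -3=+1→5
ply 3, O at 6 | -2=-1→4*; -3=-1→3
ply 4, X at 4 | -2=-1→2; -3=+1→1*
ply 5: 1 is terminal -1 (O); from 10 depth 11
suppose O passes — search the same position with X to move:
pass> ply 1, X at 10 | -2=-1→8*; -3=-1→7
pass> ply 2, O at 8 | -2=+1→6*; -3=+1→5
pass> ply 3, X at 6 | -2=-1→4*; -3=-1→3
pass> ply 4, O at 4 | -2=-1→2; -3=+1→1*
pass> ply 5: 1 is terminal -1 (X); from 10 depth 11
for O: play -1, pass +1

zugzwang(10, O) = True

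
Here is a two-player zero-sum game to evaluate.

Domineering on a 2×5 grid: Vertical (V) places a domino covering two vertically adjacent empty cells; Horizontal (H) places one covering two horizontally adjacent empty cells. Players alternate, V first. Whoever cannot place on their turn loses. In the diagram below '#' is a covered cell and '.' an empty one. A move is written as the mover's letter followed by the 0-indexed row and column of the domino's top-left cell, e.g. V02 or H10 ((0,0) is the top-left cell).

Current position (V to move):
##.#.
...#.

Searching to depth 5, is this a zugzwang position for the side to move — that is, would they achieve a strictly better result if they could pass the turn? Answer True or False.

p1 V@[##.#./...#.]: V02[####./..##.]+1* V04[##.##/...##]-1
p2 H@[####./..##.]: H10[####./####.]-1*
p3 V@[####./####.]: V04[#####/#####]+1*
p4 H@[#####/#####] terminal -1; root [##.#./...#.] d5
suppose V passes — search the same position with H to move:
pass> p1 H@[##.#./...#.]: H10[##.#./##.#.]-1* H11[##.#./.###.]-1
pass> p2 V@[##.#./##.#.]: V02[####./####.]+1* V04[##.##/##.##]+1
pass> p3 H@[####./####.] terminal -1; root [##.#./...#.] d5
for V: play +1, pass +1

zugzwang(##.#./...#., V) = False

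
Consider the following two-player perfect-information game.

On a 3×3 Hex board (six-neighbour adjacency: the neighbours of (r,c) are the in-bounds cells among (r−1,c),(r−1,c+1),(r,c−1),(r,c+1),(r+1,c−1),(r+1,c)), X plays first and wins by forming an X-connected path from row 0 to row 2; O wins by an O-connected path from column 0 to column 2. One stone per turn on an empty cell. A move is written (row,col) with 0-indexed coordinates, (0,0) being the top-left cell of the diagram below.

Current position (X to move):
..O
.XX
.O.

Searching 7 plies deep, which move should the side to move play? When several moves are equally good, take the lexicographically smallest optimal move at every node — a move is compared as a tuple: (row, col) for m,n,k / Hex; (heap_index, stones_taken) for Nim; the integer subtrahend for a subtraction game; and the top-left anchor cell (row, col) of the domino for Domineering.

X's best at [..O/.XX/.O.]: (0,0)

p1 X@[..O/.XX/.O.]: (0,0)[X.O/.XX/.O.]+1* (0,1)[.XO/.XX/.O.]+1 (1,0)[..O/XXX/.O.]+1 (2,0)[..O/.XX/XO.]-1 (2,2)[..O/.XX/.OX]-1
p2 O@[X.O/.XX/.O.]: (0,1)[XOO/.XX/.O.]-1* (1,0)[X.O/OXX/.O.]-1 (2,0)[X.O/.XX/OO.]-1 (2,2)[X.O/.XX/.OO]-1
p3 X@[XOO/.XX/.O.]: (1,0)[XOO/XXX/.O.]+1* (2,0)[XOO/.XX/XO.]-1 (2,2)[XOO/.XX/.OX]-1
p4 O@[XOO/XXX/.O.]: (2,0)[XOO/XXX/OO.]-1* (2,2)[XOO/XXX/.OO]-1
p5 X@[XOO/XXX/OO.]: (2,2)[XOO/XXX/OOX]+1*
p6 O@[XOO/XXX/OOX] terminal -1; root [..O/.XX/.O.] d7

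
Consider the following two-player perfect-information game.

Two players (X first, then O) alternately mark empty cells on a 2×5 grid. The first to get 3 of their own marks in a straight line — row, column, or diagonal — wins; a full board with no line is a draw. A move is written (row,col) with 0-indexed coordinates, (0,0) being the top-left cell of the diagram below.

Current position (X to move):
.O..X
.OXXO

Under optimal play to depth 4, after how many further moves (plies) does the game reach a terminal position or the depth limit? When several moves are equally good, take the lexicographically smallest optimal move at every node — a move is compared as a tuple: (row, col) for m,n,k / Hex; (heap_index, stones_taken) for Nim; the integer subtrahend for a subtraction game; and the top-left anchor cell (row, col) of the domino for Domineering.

PV length from [.O..X/.OXXO]: 4 plies

p1 X@[.O..X/.OXXO]: (0,0)[XO..X/.OXXO]+0* (0,2)[.OX.X/.OXXO]+0 (0,3)[.O.XX/.OXXO]+0 (1,0)[.O..X/XOXXO]-1
p2 O@[XO..X/.OXXO]: (0,2)[XOO.X/.OXXO]+0* (0,3)[XO.OX/.OXXO]+0 (1,0)[XO..X/OOXXO]+0
p3 X@[XOO.X/.OXXO]: (0,3)[XOOXX/.OXXO]+0* (1,0)[XOO.X/XOXXO]-1
p4 O@[XOOXX/.OXXO]: (1,0)[XOOXX/OOXXO]+0*
p5 X@[XOOXX/OOXXO] terminal +0; root [.O..X/.OXXO] d4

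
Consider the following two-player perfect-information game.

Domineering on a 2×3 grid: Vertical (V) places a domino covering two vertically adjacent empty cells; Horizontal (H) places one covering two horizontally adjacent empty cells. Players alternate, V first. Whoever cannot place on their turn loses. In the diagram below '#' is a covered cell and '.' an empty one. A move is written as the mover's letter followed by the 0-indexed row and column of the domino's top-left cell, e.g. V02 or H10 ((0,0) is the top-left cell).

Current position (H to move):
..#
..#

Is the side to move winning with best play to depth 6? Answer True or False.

H winning at [..#/..#]: True

p1 H@[..#/..#]: H00[###/..#]+1* H10[..#/###]+1
p2 V@[###/..#] terminal -1; root [..#/..#] d6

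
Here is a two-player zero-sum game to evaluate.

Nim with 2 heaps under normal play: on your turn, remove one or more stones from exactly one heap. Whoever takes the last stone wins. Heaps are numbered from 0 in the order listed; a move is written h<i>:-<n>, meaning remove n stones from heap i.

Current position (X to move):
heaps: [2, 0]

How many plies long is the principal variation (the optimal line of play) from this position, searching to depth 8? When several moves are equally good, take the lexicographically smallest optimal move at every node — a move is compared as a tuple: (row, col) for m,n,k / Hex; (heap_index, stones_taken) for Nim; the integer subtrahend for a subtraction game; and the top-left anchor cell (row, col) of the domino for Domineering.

p1 X@[(2,0)]: h0:-1[(1,0)]-1 h0:-2[(0,0)]+1*
p2 O@[(0,0)] terminal -1; root [(2,0)] d8

PV length from [(2,0)]: 1 ply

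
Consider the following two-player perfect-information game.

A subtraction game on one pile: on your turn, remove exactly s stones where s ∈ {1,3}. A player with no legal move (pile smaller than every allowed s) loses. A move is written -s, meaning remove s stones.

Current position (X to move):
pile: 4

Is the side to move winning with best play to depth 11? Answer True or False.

X winning at [4]: False

p1 X@[4]: -1[3]-1* -3[1]-1
p2 O@[3]: -1[2]+1* -3[0]+1
p3 X@[2]: -1[1]-1*
p4 O@[1]: -1[0]+1*
p5 X@[0] terminal -1; root [4] d11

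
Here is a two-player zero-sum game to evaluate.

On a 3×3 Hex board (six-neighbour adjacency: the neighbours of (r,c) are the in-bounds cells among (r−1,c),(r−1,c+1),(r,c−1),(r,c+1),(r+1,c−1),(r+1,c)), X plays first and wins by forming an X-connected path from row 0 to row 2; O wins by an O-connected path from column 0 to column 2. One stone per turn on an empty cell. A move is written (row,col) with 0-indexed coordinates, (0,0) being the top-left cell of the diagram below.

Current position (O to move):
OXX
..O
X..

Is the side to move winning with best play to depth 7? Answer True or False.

O winning at [OXX/..O/X..]: False

p1 O@[OXX/..O/X..]: (1,0)[OXX/O.O/X..]-1* (1,1)[OXX/.OO/X..]-1 (2,1)[OXX/..O/XO.]-1 (2,2)[OXX/..O/X.O]-1
p2 X@[OXX/O.O/X..]: (1,1)[OXX/OXO/X..]+1* (2,1)[OXX/O.O/XX.]-1 (2,2)[OXX/O.O/X.X]-1
p3 O@[OXX/OXO/X..] terminal -1; root [OXX/..O/X..] d7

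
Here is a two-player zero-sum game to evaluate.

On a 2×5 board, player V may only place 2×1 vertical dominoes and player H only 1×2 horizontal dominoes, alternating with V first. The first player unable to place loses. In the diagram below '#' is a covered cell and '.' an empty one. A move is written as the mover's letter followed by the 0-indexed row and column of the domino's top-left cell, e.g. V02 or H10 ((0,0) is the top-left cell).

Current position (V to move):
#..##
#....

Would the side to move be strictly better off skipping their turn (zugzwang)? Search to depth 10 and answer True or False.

ply 1, V at #..##/#.... | V01=-1→##.##/##...; V02=+1→#.###/#.#..*
ply 2, H at #.###/#.#.. | H13=-1→#.###/#.###*
ply 3, V at #.###/#.### | V01=+1→#####/#####*
ply 4: #####/##### is terminal -1 (H); from #..##/#.... depth 10
if V skipped the turn, H would face:
~ ply 1, H at #..##/#.... | H01=+1→#####/#....*; H11=+1→#..##/###..; H12=-1→#..##/#.##.; H13=-1→#..##/#..##
~ ply 2: #####/#.... is terminal -1 (V); from #..##/#.... depth 10
compare (V): move=+1 vs pass=-1

zugzwang(#..##/#...., V) = False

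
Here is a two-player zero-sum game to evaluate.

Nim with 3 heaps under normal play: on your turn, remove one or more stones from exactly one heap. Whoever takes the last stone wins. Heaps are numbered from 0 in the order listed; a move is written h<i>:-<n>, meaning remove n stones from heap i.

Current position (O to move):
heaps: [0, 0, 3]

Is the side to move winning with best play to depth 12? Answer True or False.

p1 O@[(0,0,3)]: h2:-1[(0,0,2)]-1 h2:-2[(0,0,1)]-1 h2:-3[(0,0,0)]+1*
p2 X@[(0,0,0)] terminal -1; root [(0,0,3)] d12

O winning at [(0,0,3)]: True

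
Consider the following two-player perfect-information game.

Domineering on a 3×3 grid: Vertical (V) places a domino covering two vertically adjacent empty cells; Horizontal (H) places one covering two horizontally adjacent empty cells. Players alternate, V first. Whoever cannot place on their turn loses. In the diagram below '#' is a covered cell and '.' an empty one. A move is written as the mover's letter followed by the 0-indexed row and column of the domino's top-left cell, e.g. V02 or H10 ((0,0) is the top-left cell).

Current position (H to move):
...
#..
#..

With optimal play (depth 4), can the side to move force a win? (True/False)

ply 1, H at .../#../#.. | H00=-1→##./#../#..; H01=-1→.##/#../#..; H11=+1→.../###/#..*; H21=-1→.../#../###
ply 2: .../###/#.. is terminal -1 (V); from .../#../#.. depth 4

H winning at [.../#../#..]: True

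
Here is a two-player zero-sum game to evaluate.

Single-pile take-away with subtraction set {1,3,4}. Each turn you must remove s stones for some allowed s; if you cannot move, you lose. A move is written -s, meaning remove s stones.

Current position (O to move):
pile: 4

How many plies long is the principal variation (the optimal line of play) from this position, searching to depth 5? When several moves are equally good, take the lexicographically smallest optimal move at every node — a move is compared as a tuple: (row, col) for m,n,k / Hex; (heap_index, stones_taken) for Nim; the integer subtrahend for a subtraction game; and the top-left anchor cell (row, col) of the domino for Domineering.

PV length from [4]: 1 ply

ply 1, O at 4 | -1=-1→3; -3=-1→1; -4=+1→0*
ply 2: 0 is terminal -1 (X); from 4 depth 5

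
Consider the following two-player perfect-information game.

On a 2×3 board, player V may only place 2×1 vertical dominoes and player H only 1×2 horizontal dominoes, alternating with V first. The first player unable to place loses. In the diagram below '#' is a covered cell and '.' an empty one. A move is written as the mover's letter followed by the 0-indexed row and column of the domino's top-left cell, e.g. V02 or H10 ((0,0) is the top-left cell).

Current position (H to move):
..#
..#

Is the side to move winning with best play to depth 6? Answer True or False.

p1 H@[..#/..#]: H00[###/..#]+1* H10[..#/###]+1
p2 V@[###/..#] terminal -1; root [..#/..#] d6

H winning at [..#/..#]: True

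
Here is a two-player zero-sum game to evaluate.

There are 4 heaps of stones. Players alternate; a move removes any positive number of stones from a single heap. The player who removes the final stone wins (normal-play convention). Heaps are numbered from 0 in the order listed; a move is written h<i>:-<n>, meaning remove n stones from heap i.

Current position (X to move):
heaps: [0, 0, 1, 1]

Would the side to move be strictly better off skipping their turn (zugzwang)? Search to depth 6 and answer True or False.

[(0,0,1,1)] X move#1: h2:-1:-1/(0,0,0,1)*, h3:-1:-1/(0,0,1,0)
[(0,0,0,1)] O move#2: h3:-1:+1/(0,0,0,0)*
[(0,0,0,0)] end (terminal -1, X#3); searched (0,0,1,1) to 6
if X skipped the turn, O would face:
~ [(0,0,1,1)] O move#1: h2:-1:-1/(0,0,0,1)*, h3:-1:-1/(0,0,1,0)
~ [(0,0,0,1)] X move#2: h3:-1:+1/(0,0,0,0)*
~ [(0,0,0,0)] end (terminal -1, O#3); searched (0,0,1,1) to 6
compare (X): move=-1 vs pass=+1

zugzwang((0,0,1,1), X) = True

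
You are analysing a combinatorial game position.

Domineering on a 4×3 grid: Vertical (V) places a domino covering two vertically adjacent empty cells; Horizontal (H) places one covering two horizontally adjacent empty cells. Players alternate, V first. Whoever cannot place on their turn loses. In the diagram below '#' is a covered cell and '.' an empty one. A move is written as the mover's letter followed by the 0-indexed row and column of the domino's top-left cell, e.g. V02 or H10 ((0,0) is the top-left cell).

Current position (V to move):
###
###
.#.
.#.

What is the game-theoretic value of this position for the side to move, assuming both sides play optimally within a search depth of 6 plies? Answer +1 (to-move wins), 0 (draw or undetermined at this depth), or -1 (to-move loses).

value(###/###/.#./.#., V) = +1

p1 V@[###/###/.#./.#.]: V20[###/###/##./##.]+1* V22[###/###/.##/.##]+1
p2 H@[###/###/##./##.] terminal -1; root [###/###/.#./.#.] d6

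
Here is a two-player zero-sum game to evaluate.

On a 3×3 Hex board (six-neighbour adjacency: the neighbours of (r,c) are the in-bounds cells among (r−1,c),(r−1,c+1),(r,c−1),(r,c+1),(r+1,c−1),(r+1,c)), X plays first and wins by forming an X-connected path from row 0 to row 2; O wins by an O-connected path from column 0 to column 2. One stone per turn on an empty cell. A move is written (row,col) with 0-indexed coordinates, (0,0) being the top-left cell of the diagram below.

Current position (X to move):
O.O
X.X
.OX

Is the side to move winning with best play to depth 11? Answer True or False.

ply 1, X at O.O/X.X/.OX | (0,1)=+1→OXO/X.X/.OX*; (1,1)=-1→O.O/XXX/.OX; (2,0)=-1→O.O/X.X/XOX
ply 2, O at OXO/X.X/.OX | (1,1)=-1→OXO/XOX/.OX*; (2,0)=-1→OXO/X.X/OOX
ply 3, X at OXO/XOX/.OX | (2,0)=+1→OXO/XOX/XOX*
ply 4: OXO/XOX/XOX is terminal -1 (O); from O.O/X.X/.OX depth 11

X winning at [O.O/X.X/.OX]: True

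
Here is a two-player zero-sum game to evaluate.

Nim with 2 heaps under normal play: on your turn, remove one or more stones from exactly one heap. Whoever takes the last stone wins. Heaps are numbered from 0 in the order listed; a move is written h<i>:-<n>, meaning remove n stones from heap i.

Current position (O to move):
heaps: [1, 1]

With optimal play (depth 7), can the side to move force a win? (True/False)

[(1,1)] O move#1: h0:-1:-1/(0,1)*, h1:-1:-1/(1,0)
[(0,1)] X move#2: h1:-1:+1/(0,0)*
[(0,0)] end (terminal -1, O#3); searched (1,1) to 7

O winning at [(1,1)]: False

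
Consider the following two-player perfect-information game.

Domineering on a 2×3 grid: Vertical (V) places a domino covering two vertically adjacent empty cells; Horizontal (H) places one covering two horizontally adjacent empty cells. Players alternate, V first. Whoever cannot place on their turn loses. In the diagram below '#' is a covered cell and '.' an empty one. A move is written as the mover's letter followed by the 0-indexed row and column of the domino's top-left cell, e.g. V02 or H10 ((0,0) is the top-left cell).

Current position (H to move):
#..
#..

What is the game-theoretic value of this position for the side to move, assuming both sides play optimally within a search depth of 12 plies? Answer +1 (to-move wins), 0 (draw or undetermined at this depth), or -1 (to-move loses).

value(#../#.., H) = +1

p1 H@[#../#..]: H01[###/#..]+1* H11[#../###]+1
p2 V@[###/#..] terminal -1; root [#../#..] d12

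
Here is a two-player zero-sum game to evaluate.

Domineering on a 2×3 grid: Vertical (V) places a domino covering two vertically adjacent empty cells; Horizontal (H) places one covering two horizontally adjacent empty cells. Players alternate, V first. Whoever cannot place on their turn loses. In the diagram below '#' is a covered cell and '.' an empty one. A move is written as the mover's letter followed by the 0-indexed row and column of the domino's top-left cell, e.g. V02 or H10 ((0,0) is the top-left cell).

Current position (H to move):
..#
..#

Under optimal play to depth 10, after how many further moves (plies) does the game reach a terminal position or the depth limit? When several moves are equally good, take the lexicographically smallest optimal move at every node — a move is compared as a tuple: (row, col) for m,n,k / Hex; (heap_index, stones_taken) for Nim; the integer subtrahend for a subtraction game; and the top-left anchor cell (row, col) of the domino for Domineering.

p1 H@[..#/..#]: H00[###/..#]+1* H10[..#/###]+1
p2 V@[###/..#] terminal -1; root [..#/..#] d10

PV length from [..#/..#]: 1 ply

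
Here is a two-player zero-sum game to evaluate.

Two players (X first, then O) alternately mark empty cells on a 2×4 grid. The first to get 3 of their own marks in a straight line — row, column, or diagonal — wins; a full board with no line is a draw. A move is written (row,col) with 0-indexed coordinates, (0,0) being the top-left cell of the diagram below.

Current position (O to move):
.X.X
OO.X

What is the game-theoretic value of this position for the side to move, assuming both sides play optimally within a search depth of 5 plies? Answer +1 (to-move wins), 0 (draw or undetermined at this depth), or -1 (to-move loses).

value(.X.X/OO.X, O) = +1

[.X.X/OO.X] O move#1: (0,0):-1/OX.X/OO.X, (0,2):+0/.XOX/OO.X, (1,2):+1/.X.X/OOOX*
[.X.X/OOOX] end (terminal -1, X#2); searched .X.X/OO.X to 5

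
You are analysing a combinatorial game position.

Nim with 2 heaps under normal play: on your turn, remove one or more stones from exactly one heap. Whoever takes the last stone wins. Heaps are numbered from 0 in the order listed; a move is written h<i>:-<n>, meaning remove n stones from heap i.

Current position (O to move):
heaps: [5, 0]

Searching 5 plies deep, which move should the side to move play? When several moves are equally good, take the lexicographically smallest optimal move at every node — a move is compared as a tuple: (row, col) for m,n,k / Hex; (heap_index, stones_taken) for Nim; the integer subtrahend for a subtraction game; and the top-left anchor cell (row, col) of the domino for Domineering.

p1 O@[(5,0)]: h0:-1[(4,0)]-1 h0:-2[(3,0)]-1 h0:-3[(2,0)]-1 h0:-4[(1,0)]-1 h0:-5[(0,0)]+1*
p2 X@[(0,0)] terminal -1; root [(5,0)] d5

O's best at [(5,0)]: h0:-5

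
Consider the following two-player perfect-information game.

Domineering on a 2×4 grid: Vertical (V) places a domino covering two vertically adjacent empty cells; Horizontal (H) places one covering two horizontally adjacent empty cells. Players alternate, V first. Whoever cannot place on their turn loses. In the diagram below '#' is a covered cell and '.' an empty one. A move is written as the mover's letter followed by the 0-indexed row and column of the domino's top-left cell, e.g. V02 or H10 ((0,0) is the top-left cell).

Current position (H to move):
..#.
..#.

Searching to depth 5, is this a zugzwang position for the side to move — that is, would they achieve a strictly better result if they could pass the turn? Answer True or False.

zugzwang(..#./..#., H) = False

[..#./..#.] H move#1: H00:+1/###./..#.*, H10:+1/..#./###.
[###./..#.] V move#2: V03:-1/####/..##*
[####/..##] H move#3: H10:+1/####/####*
[####/####] end (terminal -1, V#4); searched ..#./..#. to 5
suppose H passes — search the same position with V to move:
pass> [..#./..#.] V move#1: V00:+1/#.#./#.#.*, V01:+1/.##./.##., V03:-1/..##/..##
pass> [#.#./#.#.] end (terminal -1, H#2); searched ..#./..#. to 5
for H: play +1, pass -1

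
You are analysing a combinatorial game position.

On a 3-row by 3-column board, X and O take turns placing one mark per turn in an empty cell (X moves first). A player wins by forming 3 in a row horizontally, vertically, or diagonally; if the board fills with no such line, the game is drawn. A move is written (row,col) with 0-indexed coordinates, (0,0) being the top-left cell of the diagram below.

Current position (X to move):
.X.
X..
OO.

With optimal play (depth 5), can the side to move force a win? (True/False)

ply 1, X at .X./X../OO. | (0,0)=-1→XX./X../OO.; (0,2)=-1→.XX/X../OO.; (1,1)=-1→.X./XX./OO.; (1,2)=-1→.X./X.X/OO.; (2,2)=+1→.X./X../OOX*
ply 2, O at .X./X../OOX | (0,0)=-1→OX./X../OOX*; (0,2)=-1→.XO/X../OOX; (1,1)=-1→.X./XO./OOX; (1,2)=-1→.X./X.O/OOX
ply 3, X at OX./X../OOX | (0,2)=+0→OXX/X../OOX; (1,1)=+0→OX./XX./OOX; (1,2)=+1→OX./X.X/OOX*
ply 4, O at OX./X.X/OOX | (0,2)=-1→OXO/X.X/OOX*; (1,1)=-1→OX./XOX/OOX
ply 5, X at OXO/X.X/OOX | (1,1)=+1→OXO/XXX/OOX*
ply 6: OXO/XXX/OOX is terminal -1 (O); from .X./X../OO. depth 5

X winning at [.X./X../OO.]: True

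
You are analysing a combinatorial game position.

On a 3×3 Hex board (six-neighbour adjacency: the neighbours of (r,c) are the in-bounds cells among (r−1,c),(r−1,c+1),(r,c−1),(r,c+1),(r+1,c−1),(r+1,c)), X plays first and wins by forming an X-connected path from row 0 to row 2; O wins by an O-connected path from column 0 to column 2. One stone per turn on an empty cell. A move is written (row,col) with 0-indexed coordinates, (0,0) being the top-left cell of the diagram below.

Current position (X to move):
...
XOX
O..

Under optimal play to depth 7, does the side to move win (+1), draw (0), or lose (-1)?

ply 1, X at .../XOX/O.. | (0,0)=-1→X../XOX/O..; (0,1)=-1→.X./XOX/O..; (0,2)=+1→..X/XOX/O..*; (2,1)=-1→.../XOX/OX.; (2,2)=-1→.../XOX/O.X
ply 2, O at ..X/XOX/O.. | (0,0)=-1→O.X/XOX/O..*; (0,1)=-1→.OX/XOX/O..; (2,1)=-1→..X/XOX/OO.; (2,2)=-1→..X/XOX/O.O
ply 3, X at O.X/XOX/O.. | (0,1)=+1→OXX/XOX/O..*; (2,1)=+1→O.X/XOX/OX.; (2,2)=+1→O.X/XOX/O.X
ply 4, O at OXX/XOX/O.. | (2,1)=-1→OXX/XOX/OO.*; (2,2)=-1→OXX/XOX/O.O
ply 5, X at OXX/XOX/OO. | (2,2)=+1→OXX/XOX/OOX*
ply 6: OXX/XOX/OOX is terminal -1 (O); from .../XOX/O.. depth 7

value(.../XOX/O.., X) = +1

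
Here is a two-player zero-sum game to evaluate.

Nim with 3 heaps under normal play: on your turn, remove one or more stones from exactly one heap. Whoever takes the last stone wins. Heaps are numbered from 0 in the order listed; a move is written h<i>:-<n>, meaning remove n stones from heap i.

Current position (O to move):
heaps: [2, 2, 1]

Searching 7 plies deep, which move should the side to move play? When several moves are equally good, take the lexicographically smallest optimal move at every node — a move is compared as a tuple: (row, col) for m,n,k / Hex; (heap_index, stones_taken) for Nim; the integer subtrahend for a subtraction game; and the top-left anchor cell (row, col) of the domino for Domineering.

O's best at [(2,2,1)]: h2:-1

p1 O@[(2,2,1)]: h0:-1[(1,2,1)]-1 h0:-2[(0,2,1)]-1 h1:-1[(2,1,1)]-1 h1:-2[(2,0,1)]-1 h2:-1[(2,2,0)]+1*
p2 X@[(2,2,0)]: h0:-1[(1,2,0)]-1* h0:-2[(0,2,0)]-1 h1:-1[(2,1,0)]-1 h1:-2[(2,0,0)]-1
p3 O@[(1,2,0)]: h0:-1[(0,2,0)]-1 h1:-1[(1,1,0)]+1* h1:-2[(1,0,0)]-1
p4 X@[(1,1,0)]: h0:-1[(0,1,0)]-1* h1:-1[(1,0,0)]-1
p5 O@[(0,1,0)]: h1:-1[(0,0,0)]+1*
p6 X@[(0,0,0)] terminal -1; root [(2,2,1)] d7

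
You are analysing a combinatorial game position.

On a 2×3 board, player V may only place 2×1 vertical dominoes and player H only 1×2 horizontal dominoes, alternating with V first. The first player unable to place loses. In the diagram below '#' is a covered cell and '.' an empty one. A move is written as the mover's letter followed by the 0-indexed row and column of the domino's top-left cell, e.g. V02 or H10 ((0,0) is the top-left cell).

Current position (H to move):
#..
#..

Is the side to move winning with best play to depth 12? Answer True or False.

H winning at [#../#..]: True

p1 H@[#../#..]: H01[###/#..]+1* H11[#../###]+1
p2 V@[###/#..] terminal -1; root [#../#..] d12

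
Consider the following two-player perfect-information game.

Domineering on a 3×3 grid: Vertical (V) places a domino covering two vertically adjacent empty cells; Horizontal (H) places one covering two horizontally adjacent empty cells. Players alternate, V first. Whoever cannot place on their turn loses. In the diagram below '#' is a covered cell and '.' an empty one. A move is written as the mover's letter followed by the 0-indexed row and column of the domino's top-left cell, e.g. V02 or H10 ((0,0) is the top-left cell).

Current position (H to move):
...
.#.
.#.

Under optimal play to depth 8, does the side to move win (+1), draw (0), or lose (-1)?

p1 H@[.../.#./.#.]: H00[##./.#./.#.]-1* H01[.##/.#./.#.]-1
p2 V@[##./.#./.#.]: V02[###/.##/.#.]+1* V10[##./##./##.]+1 V12[##./.##/.##]+1
p3 H@[###/.##/.#.] terminal -1; root [.../.#./.#.] d8

value(.../.#./.#., H) = -1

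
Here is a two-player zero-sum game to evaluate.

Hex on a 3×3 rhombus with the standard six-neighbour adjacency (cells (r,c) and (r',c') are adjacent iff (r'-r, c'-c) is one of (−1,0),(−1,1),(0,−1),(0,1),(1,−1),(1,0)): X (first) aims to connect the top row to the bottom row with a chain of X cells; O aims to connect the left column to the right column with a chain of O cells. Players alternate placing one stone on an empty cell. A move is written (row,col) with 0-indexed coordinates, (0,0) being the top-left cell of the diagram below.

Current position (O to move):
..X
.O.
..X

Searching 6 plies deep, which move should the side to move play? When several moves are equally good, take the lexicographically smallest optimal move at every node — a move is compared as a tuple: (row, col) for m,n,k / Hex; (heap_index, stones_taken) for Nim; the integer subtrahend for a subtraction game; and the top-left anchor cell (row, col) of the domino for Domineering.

p1 O@[..X/.O./..X]: (0,0)[O.X/.O./..X]-1 (0,1)[.OX/.O./..X]-1 (1,0)[..X/OO./..X]-1 (1,2)[..X/.OO/..X]+1* (2,0)[..X/.O./O.X]-1 (2,1)[..X/.O./.OX]-1
p2 X@[..X/.OO/..X]: (0,0)[X.X/.OO/..X]-1* (0,1)[.XX/.OO/..X]-1 (1,0)[..X/XOO/..X]-1 (2,0)[..X/.OO/X.X]-1 (2,1)[..X/.OO/.XX]-1
p3 O@[X.X/.OO/..X]: (0,1)[XOX/.OO/..X]+1* (1,0)[X.X/OOO/..X]+1 (2,0)[X.X/.OO/O.X]+1 (2,1)[X.X/.OO/.OX]+1
p4 X@[XOX/.OO/..X]: (1,0)[XOX/XOO/..X]-1* (2,0)[XOX/.OO/X.X]-1 (2,1)[XOX/.OO/.XX]-1
p5 O@[XOX/XOO/..X]: (2,0)[XOX/XOO/O.X]+1* (2,1)[XOX/XOO/.OX]-1
p6 X@[XOX/XOO/O.X] terminal -1; root [..X/.O./..X] d6

O's best at [..X/.O./..X]: (1,2)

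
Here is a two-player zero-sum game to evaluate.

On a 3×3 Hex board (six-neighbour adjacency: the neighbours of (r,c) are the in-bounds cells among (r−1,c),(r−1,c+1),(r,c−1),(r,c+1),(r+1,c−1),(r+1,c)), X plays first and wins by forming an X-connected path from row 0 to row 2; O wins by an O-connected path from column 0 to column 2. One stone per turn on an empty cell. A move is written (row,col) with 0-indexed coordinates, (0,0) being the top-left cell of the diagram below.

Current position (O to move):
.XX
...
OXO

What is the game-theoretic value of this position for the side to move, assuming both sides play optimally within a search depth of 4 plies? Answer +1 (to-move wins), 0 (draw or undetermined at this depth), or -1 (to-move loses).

[.XX/.../OXO] O move#1: (0,0):-1/OXX/.../OXO*, (1,0):-1/.XX/O../OXO, (1,1):-1/.XX/.O./OXO, (1,2):-1/.XX/..O/OXO
[OXX/.../OXO] X move#2: (1,0):+1/OXX/X../OXO*, (1,1):+1/OXX/.X./OXO, (1,2):+1/OXX/..X/OXO
[OXX/X../OXO] O move#3: (1,1):-1/OXX/XO./OXO*, (1,2):-1/OXX/X.O/OXO
[OXX/XO./OXO] X move#4: (1,2):+1/OXX/XOX/OXO*
[OXX/XOX/OXO] end (terminal -1, O#5); searched .XX/.../OXO to 4

value(.XX/.../OXO, O) = -1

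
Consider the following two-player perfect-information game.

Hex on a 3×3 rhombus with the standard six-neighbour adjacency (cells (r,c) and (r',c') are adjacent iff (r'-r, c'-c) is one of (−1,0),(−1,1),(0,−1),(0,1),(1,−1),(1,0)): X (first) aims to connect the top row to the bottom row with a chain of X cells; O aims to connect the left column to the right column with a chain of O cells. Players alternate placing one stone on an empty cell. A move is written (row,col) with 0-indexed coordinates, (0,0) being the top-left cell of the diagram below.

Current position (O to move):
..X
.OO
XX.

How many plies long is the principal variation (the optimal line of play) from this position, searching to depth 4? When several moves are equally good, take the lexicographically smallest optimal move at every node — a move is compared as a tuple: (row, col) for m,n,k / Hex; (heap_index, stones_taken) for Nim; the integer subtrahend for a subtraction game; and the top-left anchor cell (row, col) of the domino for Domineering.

PV length from [..X/.OO/XX.]: 3 plies

p1 O@[..X/.OO/XX.]: (0,0)[O.X/.OO/XX.]+1* (0,1)[.OX/.OO/XX.]+1 (1,0)[..X/OOO/XX.]+1 (2,2)[..X/.OO/XXO]-1
p2 X@[O.X/.OO/XX.]: (0,1)[OXX/.OO/XX.]-1* (1,0)[O.X/XOO/XX.]-1 (2,2)[O.X/.OO/XXX]-1
p3 O@[OXX/.OO/XX.]: (1,0)[OXX/OOO/XX.]+1* (2,2)[OXX/.OO/XXO]-1
p4 X@[OXX/OOO/XX.] terminal -1; root [..X/.OO/XX.] d4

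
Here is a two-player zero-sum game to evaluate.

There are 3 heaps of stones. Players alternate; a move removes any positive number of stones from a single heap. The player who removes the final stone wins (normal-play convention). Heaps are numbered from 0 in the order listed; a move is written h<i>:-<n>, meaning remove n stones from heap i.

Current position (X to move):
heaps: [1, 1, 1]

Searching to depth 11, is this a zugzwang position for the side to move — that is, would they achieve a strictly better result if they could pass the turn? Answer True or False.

zugzwang((1,1,1), X) = False

ply 1, X at (1,1,1) | h0:-1=+1→(0,1,1)*; h1:-1=+1→(1,0,1); h2:-1=+1→(1,1,0)
ply 2, O at (0,1,1) | h1:-1=-1→(0,0,1)*; h2:-1=-1→(0,1,0)
ply 3, X at (0,0,1) | h2:-1=+1→(0,0,0)*
ply 4: (0,0,0) is terminal -1 (O); from (1,1,1) depth 11
if X skipped the turn, O would face:
~ ply 1, O at (1,1,1) | h0:-1=+1→(0,1,1)*; h1:-1=+1→(1,0,1); h2:-1=+1→(1,1,0)
~ ply 2, X at (0,1,1) | h1:-1=-1→(0,0,1)*; h2:-1=-1→(0,1,0)
~ ply 3, O at (0,0,1) | h2:-1=+1→(0,0,0)*
~ ply 4: (0,0,0) is terminal -1 (X); from (1,1,1) depth 11
compare (X): move=+1 vs pass=-1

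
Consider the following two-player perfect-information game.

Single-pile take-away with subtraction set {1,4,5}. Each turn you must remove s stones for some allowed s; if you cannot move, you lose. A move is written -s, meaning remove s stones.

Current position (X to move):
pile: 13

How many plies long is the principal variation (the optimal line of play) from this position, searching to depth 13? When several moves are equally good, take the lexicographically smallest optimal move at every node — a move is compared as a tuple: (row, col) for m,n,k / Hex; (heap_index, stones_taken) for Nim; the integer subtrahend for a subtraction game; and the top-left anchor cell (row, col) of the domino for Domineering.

p1 X@[13]: -1[12]-1 -4[9]-1 -5[8]+1*
p2 O@[8]: -1[7]-1* -4[4]-1 -5[3]-1
p3 X@[7]: -1[6]-1 -4[3]-1 -5[2]+1*
p4 O@[2]: -1[1]-1*
p5 X@[1]: -1[0]+1*
p6 O@[0] terminal -1; root [13] d13

PV length from [13]: 5 plies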